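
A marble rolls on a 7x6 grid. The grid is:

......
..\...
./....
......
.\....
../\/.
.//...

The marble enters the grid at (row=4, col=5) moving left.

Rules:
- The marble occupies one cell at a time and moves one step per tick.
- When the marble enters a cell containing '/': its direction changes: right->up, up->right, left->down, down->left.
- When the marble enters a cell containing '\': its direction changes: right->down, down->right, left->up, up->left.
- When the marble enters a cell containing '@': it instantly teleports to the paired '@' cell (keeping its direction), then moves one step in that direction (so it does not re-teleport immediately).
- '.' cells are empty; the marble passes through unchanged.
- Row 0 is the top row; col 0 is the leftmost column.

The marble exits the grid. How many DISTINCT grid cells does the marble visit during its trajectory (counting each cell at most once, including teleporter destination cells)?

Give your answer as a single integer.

Step 1: enter (4,5), '.' pass, move left to (4,4)
Step 2: enter (4,4), '.' pass, move left to (4,3)
Step 3: enter (4,3), '.' pass, move left to (4,2)
Step 4: enter (4,2), '.' pass, move left to (4,1)
Step 5: enter (4,1), '\' deflects left->up, move up to (3,1)
Step 6: enter (3,1), '.' pass, move up to (2,1)
Step 7: enter (2,1), '/' deflects up->right, move right to (2,2)
Step 8: enter (2,2), '.' pass, move right to (2,3)
Step 9: enter (2,3), '.' pass, move right to (2,4)
Step 10: enter (2,4), '.' pass, move right to (2,5)
Step 11: enter (2,5), '.' pass, move right to (2,6)
Step 12: at (2,6) — EXIT via right edge, pos 2
Distinct cells visited: 11 (path length 11)

Answer: 11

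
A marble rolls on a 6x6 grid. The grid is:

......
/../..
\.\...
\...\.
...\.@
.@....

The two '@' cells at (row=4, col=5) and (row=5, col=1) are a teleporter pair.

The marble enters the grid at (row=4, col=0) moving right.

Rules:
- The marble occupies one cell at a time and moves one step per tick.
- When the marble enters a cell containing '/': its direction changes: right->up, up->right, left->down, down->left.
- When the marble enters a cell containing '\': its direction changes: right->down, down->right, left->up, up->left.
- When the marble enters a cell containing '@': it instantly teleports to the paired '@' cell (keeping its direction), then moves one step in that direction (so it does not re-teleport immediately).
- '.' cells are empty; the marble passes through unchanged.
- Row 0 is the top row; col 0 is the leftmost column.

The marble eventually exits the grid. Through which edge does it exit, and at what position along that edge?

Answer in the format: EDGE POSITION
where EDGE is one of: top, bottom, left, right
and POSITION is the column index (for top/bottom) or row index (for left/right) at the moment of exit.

Answer: bottom 3

Derivation:
Step 1: enter (4,0), '.' pass, move right to (4,1)
Step 2: enter (4,1), '.' pass, move right to (4,2)
Step 3: enter (4,2), '.' pass, move right to (4,3)
Step 4: enter (4,3), '\' deflects right->down, move down to (5,3)
Step 5: enter (5,3), '.' pass, move down to (6,3)
Step 6: at (6,3) — EXIT via bottom edge, pos 3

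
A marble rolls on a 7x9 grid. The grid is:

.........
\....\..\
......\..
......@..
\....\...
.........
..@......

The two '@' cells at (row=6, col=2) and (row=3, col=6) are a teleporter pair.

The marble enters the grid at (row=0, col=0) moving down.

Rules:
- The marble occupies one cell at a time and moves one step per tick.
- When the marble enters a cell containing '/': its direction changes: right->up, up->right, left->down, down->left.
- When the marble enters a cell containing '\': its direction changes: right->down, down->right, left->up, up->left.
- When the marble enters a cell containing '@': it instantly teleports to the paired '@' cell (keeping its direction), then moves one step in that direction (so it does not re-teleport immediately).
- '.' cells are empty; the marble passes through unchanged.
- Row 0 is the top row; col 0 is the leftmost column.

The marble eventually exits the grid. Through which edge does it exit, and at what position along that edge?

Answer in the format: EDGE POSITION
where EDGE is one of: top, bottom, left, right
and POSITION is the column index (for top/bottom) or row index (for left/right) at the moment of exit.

Step 1: enter (0,0), '.' pass, move down to (1,0)
Step 2: enter (1,0), '\' deflects down->right, move right to (1,1)
Step 3: enter (1,1), '.' pass, move right to (1,2)
Step 4: enter (1,2), '.' pass, move right to (1,3)
Step 5: enter (1,3), '.' pass, move right to (1,4)
Step 6: enter (1,4), '.' pass, move right to (1,5)
Step 7: enter (1,5), '\' deflects right->down, move down to (2,5)
Step 8: enter (2,5), '.' pass, move down to (3,5)
Step 9: enter (3,5), '.' pass, move down to (4,5)
Step 10: enter (4,5), '\' deflects down->right, move right to (4,6)
Step 11: enter (4,6), '.' pass, move right to (4,7)
Step 12: enter (4,7), '.' pass, move right to (4,8)
Step 13: enter (4,8), '.' pass, move right to (4,9)
Step 14: at (4,9) — EXIT via right edge, pos 4

Answer: right 4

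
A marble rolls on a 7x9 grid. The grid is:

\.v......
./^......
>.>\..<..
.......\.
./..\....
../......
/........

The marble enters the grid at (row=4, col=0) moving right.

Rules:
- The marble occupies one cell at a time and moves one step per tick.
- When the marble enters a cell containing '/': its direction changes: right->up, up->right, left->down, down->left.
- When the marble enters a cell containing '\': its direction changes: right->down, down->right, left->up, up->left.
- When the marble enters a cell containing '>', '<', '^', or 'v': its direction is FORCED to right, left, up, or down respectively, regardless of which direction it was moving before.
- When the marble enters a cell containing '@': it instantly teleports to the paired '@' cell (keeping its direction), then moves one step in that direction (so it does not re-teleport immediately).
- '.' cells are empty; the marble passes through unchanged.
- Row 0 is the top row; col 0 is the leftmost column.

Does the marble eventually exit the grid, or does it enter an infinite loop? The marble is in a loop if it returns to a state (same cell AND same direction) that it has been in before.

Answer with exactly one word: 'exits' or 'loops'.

Answer: loops

Derivation:
Step 1: enter (4,0), '.' pass, move right to (4,1)
Step 2: enter (4,1), '/' deflects right->up, move up to (3,1)
Step 3: enter (3,1), '.' pass, move up to (2,1)
Step 4: enter (2,1), '.' pass, move up to (1,1)
Step 5: enter (1,1), '/' deflects up->right, move right to (1,2)
Step 6: enter (1,2), '^' forces right->up, move up to (0,2)
Step 7: enter (0,2), 'v' forces up->down, move down to (1,2)
Step 8: enter (1,2), '^' forces down->up, move up to (0,2)
Step 9: at (0,2) dir=up — LOOP DETECTED (seen before)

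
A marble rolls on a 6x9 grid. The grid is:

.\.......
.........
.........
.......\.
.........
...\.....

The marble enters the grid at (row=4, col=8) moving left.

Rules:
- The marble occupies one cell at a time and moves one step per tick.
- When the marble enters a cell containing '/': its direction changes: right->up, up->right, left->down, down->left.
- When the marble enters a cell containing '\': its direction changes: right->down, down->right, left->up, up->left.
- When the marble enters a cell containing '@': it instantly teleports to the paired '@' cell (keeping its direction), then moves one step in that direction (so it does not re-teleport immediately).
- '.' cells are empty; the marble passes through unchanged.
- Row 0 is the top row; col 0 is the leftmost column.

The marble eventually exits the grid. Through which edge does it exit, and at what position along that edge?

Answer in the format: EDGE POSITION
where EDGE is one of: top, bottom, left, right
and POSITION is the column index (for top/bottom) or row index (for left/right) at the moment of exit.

Answer: left 4

Derivation:
Step 1: enter (4,8), '.' pass, move left to (4,7)
Step 2: enter (4,7), '.' pass, move left to (4,6)
Step 3: enter (4,6), '.' pass, move left to (4,5)
Step 4: enter (4,5), '.' pass, move left to (4,4)
Step 5: enter (4,4), '.' pass, move left to (4,3)
Step 6: enter (4,3), '.' pass, move left to (4,2)
Step 7: enter (4,2), '.' pass, move left to (4,1)
Step 8: enter (4,1), '.' pass, move left to (4,0)
Step 9: enter (4,0), '.' pass, move left to (4,-1)
Step 10: at (4,-1) — EXIT via left edge, pos 4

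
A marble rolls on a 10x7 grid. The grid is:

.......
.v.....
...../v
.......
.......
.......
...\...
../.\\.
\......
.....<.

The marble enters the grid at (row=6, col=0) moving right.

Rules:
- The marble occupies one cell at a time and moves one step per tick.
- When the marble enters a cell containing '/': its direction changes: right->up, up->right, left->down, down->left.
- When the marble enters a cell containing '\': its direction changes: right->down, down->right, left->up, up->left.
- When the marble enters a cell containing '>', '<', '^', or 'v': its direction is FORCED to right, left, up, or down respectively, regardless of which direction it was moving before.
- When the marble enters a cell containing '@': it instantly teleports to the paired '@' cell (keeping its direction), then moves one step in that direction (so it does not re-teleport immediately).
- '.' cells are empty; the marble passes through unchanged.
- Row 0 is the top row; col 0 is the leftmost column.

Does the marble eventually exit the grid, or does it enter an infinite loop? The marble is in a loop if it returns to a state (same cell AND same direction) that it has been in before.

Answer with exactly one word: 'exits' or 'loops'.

Answer: exits

Derivation:
Step 1: enter (6,0), '.' pass, move right to (6,1)
Step 2: enter (6,1), '.' pass, move right to (6,2)
Step 3: enter (6,2), '.' pass, move right to (6,3)
Step 4: enter (6,3), '\' deflects right->down, move down to (7,3)
Step 5: enter (7,3), '.' pass, move down to (8,3)
Step 6: enter (8,3), '.' pass, move down to (9,3)
Step 7: enter (9,3), '.' pass, move down to (10,3)
Step 8: at (10,3) — EXIT via bottom edge, pos 3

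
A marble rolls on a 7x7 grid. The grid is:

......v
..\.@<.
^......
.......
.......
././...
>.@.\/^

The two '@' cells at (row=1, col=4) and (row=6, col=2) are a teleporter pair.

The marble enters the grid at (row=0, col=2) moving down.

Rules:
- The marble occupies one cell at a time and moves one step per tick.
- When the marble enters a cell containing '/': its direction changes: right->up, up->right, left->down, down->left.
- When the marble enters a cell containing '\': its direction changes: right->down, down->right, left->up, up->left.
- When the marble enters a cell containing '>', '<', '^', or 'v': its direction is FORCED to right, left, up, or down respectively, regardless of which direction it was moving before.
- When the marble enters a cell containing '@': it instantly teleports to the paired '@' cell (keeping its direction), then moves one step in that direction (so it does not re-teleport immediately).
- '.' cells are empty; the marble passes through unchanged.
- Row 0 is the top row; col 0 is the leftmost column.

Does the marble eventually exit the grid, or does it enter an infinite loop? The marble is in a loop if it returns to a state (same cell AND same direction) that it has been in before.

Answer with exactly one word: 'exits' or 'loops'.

Answer: exits

Derivation:
Step 1: enter (0,2), '.' pass, move down to (1,2)
Step 2: enter (1,2), '\' deflects down->right, move right to (1,3)
Step 3: enter (1,3), '.' pass, move right to (1,4)
Step 4: enter (1,4), '@' teleport (1,4)->(6,2), also enter (6,2), move right to (6,3)
Step 5: enter (6,3), '.' pass, move right to (6,4)
Step 6: enter (6,4), '\' deflects right->down, move down to (7,4)
Step 7: at (7,4) — EXIT via bottom edge, pos 4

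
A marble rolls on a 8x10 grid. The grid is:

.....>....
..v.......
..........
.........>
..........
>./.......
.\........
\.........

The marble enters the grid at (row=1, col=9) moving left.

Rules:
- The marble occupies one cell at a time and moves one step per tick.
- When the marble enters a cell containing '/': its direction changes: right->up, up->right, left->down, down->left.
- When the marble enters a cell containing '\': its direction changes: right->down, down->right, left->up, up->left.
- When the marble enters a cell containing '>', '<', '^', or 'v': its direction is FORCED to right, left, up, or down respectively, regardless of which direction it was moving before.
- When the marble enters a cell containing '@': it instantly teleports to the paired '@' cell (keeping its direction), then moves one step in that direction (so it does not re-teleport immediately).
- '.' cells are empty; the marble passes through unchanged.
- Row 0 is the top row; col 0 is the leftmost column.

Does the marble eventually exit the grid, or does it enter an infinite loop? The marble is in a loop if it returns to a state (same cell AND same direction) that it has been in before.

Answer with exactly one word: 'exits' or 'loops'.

Answer: loops

Derivation:
Step 1: enter (1,9), '.' pass, move left to (1,8)
Step 2: enter (1,8), '.' pass, move left to (1,7)
Step 3: enter (1,7), '.' pass, move left to (1,6)
Step 4: enter (1,6), '.' pass, move left to (1,5)
Step 5: enter (1,5), '.' pass, move left to (1,4)
Step 6: enter (1,4), '.' pass, move left to (1,3)
Step 7: enter (1,3), '.' pass, move left to (1,2)
Step 8: enter (1,2), 'v' forces left->down, move down to (2,2)
Step 9: enter (2,2), '.' pass, move down to (3,2)
Step 10: enter (3,2), '.' pass, move down to (4,2)
Step 11: enter (4,2), '.' pass, move down to (5,2)
Step 12: enter (5,2), '/' deflects down->left, move left to (5,1)
Step 13: enter (5,1), '.' pass, move left to (5,0)
Step 14: enter (5,0), '>' forces left->right, move right to (5,1)
Step 15: enter (5,1), '.' pass, move right to (5,2)
Step 16: enter (5,2), '/' deflects right->up, move up to (4,2)
Step 17: enter (4,2), '.' pass, move up to (3,2)
Step 18: enter (3,2), '.' pass, move up to (2,2)
Step 19: enter (2,2), '.' pass, move up to (1,2)
Step 20: enter (1,2), 'v' forces up->down, move down to (2,2)
Step 21: at (2,2) dir=down — LOOP DETECTED (seen before)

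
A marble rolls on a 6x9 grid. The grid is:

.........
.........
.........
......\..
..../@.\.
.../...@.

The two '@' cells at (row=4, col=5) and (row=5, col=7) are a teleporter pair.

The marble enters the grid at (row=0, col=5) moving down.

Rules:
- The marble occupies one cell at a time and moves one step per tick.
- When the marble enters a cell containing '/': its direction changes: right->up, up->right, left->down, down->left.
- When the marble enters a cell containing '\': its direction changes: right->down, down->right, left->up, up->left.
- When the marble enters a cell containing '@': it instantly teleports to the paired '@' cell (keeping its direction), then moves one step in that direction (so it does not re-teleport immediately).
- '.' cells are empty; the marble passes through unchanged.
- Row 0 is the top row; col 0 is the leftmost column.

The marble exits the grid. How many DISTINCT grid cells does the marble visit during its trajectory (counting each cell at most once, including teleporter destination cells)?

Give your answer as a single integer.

Answer: 6

Derivation:
Step 1: enter (0,5), '.' pass, move down to (1,5)
Step 2: enter (1,5), '.' pass, move down to (2,5)
Step 3: enter (2,5), '.' pass, move down to (3,5)
Step 4: enter (3,5), '.' pass, move down to (4,5)
Step 5: enter (4,5), '@' teleport (4,5)->(5,7), also enter (5,7), move down to (6,7)
Step 6: at (6,7) — EXIT via bottom edge, pos 7
Distinct cells visited: 6 (path length 6)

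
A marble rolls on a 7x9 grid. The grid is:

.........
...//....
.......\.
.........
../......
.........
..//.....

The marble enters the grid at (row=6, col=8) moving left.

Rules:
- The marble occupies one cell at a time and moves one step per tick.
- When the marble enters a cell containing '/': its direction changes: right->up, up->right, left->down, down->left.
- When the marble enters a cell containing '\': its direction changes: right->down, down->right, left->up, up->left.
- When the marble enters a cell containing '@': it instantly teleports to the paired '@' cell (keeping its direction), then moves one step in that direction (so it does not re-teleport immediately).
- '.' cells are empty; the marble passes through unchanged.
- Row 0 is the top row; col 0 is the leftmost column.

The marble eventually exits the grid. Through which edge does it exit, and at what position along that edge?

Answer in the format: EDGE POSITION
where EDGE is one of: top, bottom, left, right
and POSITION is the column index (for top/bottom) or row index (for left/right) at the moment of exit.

Step 1: enter (6,8), '.' pass, move left to (6,7)
Step 2: enter (6,7), '.' pass, move left to (6,6)
Step 3: enter (6,6), '.' pass, move left to (6,5)
Step 4: enter (6,5), '.' pass, move left to (6,4)
Step 5: enter (6,4), '.' pass, move left to (6,3)
Step 6: enter (6,3), '/' deflects left->down, move down to (7,3)
Step 7: at (7,3) — EXIT via bottom edge, pos 3

Answer: bottom 3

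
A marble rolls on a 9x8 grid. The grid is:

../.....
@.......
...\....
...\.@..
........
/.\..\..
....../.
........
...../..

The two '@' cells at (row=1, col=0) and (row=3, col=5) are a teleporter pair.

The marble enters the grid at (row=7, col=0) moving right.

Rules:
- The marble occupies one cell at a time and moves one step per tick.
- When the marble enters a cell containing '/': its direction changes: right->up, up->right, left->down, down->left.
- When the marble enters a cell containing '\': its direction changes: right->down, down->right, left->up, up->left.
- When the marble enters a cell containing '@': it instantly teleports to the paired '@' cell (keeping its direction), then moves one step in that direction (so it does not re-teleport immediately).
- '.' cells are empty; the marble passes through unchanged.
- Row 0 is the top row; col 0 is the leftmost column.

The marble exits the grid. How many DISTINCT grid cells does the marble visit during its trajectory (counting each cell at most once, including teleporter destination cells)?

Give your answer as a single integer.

Step 1: enter (7,0), '.' pass, move right to (7,1)
Step 2: enter (7,1), '.' pass, move right to (7,2)
Step 3: enter (7,2), '.' pass, move right to (7,3)
Step 4: enter (7,3), '.' pass, move right to (7,4)
Step 5: enter (7,4), '.' pass, move right to (7,5)
Step 6: enter (7,5), '.' pass, move right to (7,6)
Step 7: enter (7,6), '.' pass, move right to (7,7)
Step 8: enter (7,7), '.' pass, move right to (7,8)
Step 9: at (7,8) — EXIT via right edge, pos 7
Distinct cells visited: 8 (path length 8)

Answer: 8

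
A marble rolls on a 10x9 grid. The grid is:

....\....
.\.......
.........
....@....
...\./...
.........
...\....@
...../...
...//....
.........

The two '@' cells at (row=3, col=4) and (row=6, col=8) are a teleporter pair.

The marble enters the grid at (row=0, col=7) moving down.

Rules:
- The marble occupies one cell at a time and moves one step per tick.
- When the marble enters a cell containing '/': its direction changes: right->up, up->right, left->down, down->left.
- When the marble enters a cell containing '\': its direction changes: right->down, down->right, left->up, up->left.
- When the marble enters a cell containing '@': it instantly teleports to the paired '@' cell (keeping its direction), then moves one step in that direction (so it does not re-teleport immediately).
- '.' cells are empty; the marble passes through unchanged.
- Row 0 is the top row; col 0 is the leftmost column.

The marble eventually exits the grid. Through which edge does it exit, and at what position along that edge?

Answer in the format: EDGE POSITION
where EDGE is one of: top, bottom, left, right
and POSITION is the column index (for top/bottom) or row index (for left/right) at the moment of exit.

Step 1: enter (0,7), '.' pass, move down to (1,7)
Step 2: enter (1,7), '.' pass, move down to (2,7)
Step 3: enter (2,7), '.' pass, move down to (3,7)
Step 4: enter (3,7), '.' pass, move down to (4,7)
Step 5: enter (4,7), '.' pass, move down to (5,7)
Step 6: enter (5,7), '.' pass, move down to (6,7)
Step 7: enter (6,7), '.' pass, move down to (7,7)
Step 8: enter (7,7), '.' pass, move down to (8,7)
Step 9: enter (8,7), '.' pass, move down to (9,7)
Step 10: enter (9,7), '.' pass, move down to (10,7)
Step 11: at (10,7) — EXIT via bottom edge, pos 7

Answer: bottom 7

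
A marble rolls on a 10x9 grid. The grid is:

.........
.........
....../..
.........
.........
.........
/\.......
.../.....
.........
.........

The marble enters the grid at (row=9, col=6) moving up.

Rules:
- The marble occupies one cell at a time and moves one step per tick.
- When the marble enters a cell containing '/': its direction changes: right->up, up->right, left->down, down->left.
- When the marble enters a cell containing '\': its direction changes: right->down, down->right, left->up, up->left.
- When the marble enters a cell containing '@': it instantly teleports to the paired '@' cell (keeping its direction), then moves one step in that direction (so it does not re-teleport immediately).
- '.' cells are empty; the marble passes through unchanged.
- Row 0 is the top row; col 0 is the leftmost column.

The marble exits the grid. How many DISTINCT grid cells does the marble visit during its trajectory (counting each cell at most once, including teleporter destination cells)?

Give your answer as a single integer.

Step 1: enter (9,6), '.' pass, move up to (8,6)
Step 2: enter (8,6), '.' pass, move up to (7,6)
Step 3: enter (7,6), '.' pass, move up to (6,6)
Step 4: enter (6,6), '.' pass, move up to (5,6)
Step 5: enter (5,6), '.' pass, move up to (4,6)
Step 6: enter (4,6), '.' pass, move up to (3,6)
Step 7: enter (3,6), '.' pass, move up to (2,6)
Step 8: enter (2,6), '/' deflects up->right, move right to (2,7)
Step 9: enter (2,7), '.' pass, move right to (2,8)
Step 10: enter (2,8), '.' pass, move right to (2,9)
Step 11: at (2,9) — EXIT via right edge, pos 2
Distinct cells visited: 10 (path length 10)

Answer: 10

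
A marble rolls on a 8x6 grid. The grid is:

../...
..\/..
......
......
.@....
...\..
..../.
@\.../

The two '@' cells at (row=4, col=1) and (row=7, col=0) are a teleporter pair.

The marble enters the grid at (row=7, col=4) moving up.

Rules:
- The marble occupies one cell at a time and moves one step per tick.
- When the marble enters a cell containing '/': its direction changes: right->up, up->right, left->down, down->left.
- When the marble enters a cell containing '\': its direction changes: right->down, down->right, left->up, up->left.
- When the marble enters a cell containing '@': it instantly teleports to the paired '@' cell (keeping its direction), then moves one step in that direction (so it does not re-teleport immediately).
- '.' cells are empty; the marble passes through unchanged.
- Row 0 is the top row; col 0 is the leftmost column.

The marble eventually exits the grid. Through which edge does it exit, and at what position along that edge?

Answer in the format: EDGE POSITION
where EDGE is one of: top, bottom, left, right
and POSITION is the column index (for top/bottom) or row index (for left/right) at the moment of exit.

Answer: right 6

Derivation:
Step 1: enter (7,4), '.' pass, move up to (6,4)
Step 2: enter (6,4), '/' deflects up->right, move right to (6,5)
Step 3: enter (6,5), '.' pass, move right to (6,6)
Step 4: at (6,6) — EXIT via right edge, pos 6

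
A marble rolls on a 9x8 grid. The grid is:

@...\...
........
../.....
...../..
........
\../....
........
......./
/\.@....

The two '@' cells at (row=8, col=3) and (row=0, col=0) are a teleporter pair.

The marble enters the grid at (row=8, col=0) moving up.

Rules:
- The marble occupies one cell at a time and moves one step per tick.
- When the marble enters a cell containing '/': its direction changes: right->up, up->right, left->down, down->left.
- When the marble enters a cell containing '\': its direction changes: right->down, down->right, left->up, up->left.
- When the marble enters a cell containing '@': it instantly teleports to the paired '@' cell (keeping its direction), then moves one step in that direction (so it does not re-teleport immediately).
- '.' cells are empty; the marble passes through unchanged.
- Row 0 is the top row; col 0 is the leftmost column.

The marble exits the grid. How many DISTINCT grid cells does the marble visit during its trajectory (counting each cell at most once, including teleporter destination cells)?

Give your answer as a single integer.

Step 1: enter (8,0), '/' deflects up->right, move right to (8,1)
Step 2: enter (8,1), '\' deflects right->down, move down to (9,1)
Step 3: at (9,1) — EXIT via bottom edge, pos 1
Distinct cells visited: 2 (path length 2)

Answer: 2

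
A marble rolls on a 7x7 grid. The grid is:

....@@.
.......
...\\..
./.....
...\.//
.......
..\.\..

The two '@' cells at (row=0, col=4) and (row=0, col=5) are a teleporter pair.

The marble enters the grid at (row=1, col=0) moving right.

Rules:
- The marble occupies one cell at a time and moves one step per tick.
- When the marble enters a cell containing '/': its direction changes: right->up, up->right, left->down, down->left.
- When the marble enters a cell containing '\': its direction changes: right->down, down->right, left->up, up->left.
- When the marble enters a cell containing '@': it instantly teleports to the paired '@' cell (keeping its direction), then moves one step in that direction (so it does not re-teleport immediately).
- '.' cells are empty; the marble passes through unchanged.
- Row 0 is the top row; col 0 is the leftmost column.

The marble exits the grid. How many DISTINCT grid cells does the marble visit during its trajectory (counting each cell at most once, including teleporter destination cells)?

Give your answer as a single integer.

Step 1: enter (1,0), '.' pass, move right to (1,1)
Step 2: enter (1,1), '.' pass, move right to (1,2)
Step 3: enter (1,2), '.' pass, move right to (1,3)
Step 4: enter (1,3), '.' pass, move right to (1,4)
Step 5: enter (1,4), '.' pass, move right to (1,5)
Step 6: enter (1,5), '.' pass, move right to (1,6)
Step 7: enter (1,6), '.' pass, move right to (1,7)
Step 8: at (1,7) — EXIT via right edge, pos 1
Distinct cells visited: 7 (path length 7)

Answer: 7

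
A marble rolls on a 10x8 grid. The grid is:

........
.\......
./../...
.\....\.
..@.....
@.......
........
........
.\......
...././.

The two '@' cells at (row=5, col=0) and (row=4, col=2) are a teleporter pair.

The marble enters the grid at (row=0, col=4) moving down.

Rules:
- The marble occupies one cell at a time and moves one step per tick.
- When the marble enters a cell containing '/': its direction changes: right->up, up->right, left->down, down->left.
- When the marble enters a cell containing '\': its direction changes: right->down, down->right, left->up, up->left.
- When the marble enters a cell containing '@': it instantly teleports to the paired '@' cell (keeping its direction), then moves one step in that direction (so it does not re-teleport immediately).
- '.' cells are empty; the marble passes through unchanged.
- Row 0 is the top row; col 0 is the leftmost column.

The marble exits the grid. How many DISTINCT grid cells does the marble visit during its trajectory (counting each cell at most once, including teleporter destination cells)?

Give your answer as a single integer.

Answer: 20

Derivation:
Step 1: enter (0,4), '.' pass, move down to (1,4)
Step 2: enter (1,4), '.' pass, move down to (2,4)
Step 3: enter (2,4), '/' deflects down->left, move left to (2,3)
Step 4: enter (2,3), '.' pass, move left to (2,2)
Step 5: enter (2,2), '.' pass, move left to (2,1)
Step 6: enter (2,1), '/' deflects left->down, move down to (3,1)
Step 7: enter (3,1), '\' deflects down->right, move right to (3,2)
Step 8: enter (3,2), '.' pass, move right to (3,3)
Step 9: enter (3,3), '.' pass, move right to (3,4)
Step 10: enter (3,4), '.' pass, move right to (3,5)
Step 11: enter (3,5), '.' pass, move right to (3,6)
Step 12: enter (3,6), '\' deflects right->down, move down to (4,6)
Step 13: enter (4,6), '.' pass, move down to (5,6)
Step 14: enter (5,6), '.' pass, move down to (6,6)
Step 15: enter (6,6), '.' pass, move down to (7,6)
Step 16: enter (7,6), '.' pass, move down to (8,6)
Step 17: enter (8,6), '.' pass, move down to (9,6)
Step 18: enter (9,6), '/' deflects down->left, move left to (9,5)
Step 19: enter (9,5), '.' pass, move left to (9,4)
Step 20: enter (9,4), '/' deflects left->down, move down to (10,4)
Step 21: at (10,4) — EXIT via bottom edge, pos 4
Distinct cells visited: 20 (path length 20)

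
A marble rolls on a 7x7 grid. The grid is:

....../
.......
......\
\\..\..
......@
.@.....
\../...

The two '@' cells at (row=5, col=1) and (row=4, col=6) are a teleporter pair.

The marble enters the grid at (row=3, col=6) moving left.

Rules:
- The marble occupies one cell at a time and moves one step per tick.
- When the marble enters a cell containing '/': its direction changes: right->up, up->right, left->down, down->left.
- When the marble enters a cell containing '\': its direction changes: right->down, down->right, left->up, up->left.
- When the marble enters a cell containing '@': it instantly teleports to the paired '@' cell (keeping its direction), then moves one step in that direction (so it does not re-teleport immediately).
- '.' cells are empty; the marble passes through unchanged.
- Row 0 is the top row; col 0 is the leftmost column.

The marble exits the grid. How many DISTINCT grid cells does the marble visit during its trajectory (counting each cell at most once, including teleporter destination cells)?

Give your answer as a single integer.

Answer: 6

Derivation:
Step 1: enter (3,6), '.' pass, move left to (3,5)
Step 2: enter (3,5), '.' pass, move left to (3,4)
Step 3: enter (3,4), '\' deflects left->up, move up to (2,4)
Step 4: enter (2,4), '.' pass, move up to (1,4)
Step 5: enter (1,4), '.' pass, move up to (0,4)
Step 6: enter (0,4), '.' pass, move up to (-1,4)
Step 7: at (-1,4) — EXIT via top edge, pos 4
Distinct cells visited: 6 (path length 6)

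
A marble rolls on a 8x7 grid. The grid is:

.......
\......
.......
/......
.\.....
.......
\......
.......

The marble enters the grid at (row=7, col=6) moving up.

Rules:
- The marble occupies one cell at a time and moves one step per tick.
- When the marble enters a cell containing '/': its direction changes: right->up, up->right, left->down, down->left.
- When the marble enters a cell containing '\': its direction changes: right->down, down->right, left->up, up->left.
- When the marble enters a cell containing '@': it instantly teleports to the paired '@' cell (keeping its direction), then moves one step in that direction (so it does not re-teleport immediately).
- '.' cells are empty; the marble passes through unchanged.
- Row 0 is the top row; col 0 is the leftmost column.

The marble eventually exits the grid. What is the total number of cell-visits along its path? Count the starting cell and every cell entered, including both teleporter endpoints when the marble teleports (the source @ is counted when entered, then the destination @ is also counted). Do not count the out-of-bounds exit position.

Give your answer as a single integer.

Step 1: enter (7,6), '.' pass, move up to (6,6)
Step 2: enter (6,6), '.' pass, move up to (5,6)
Step 3: enter (5,6), '.' pass, move up to (4,6)
Step 4: enter (4,6), '.' pass, move up to (3,6)
Step 5: enter (3,6), '.' pass, move up to (2,6)
Step 6: enter (2,6), '.' pass, move up to (1,6)
Step 7: enter (1,6), '.' pass, move up to (0,6)
Step 8: enter (0,6), '.' pass, move up to (-1,6)
Step 9: at (-1,6) — EXIT via top edge, pos 6
Path length (cell visits): 8

Answer: 8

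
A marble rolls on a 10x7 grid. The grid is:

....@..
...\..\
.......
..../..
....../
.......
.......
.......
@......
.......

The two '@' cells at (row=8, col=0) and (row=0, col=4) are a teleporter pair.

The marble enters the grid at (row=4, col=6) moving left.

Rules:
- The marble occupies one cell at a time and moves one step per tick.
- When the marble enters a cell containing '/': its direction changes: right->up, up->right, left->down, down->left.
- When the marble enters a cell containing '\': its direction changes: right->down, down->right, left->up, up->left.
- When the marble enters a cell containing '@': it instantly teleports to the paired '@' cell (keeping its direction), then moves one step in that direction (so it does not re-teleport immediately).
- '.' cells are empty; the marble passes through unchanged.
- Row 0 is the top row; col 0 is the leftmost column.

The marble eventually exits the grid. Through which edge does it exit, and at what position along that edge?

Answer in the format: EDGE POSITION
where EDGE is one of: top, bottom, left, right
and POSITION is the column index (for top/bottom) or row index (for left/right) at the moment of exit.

Answer: bottom 6

Derivation:
Step 1: enter (4,6), '/' deflects left->down, move down to (5,6)
Step 2: enter (5,6), '.' pass, move down to (6,6)
Step 3: enter (6,6), '.' pass, move down to (7,6)
Step 4: enter (7,6), '.' pass, move down to (8,6)
Step 5: enter (8,6), '.' pass, move down to (9,6)
Step 6: enter (9,6), '.' pass, move down to (10,6)
Step 7: at (10,6) — EXIT via bottom edge, pos 6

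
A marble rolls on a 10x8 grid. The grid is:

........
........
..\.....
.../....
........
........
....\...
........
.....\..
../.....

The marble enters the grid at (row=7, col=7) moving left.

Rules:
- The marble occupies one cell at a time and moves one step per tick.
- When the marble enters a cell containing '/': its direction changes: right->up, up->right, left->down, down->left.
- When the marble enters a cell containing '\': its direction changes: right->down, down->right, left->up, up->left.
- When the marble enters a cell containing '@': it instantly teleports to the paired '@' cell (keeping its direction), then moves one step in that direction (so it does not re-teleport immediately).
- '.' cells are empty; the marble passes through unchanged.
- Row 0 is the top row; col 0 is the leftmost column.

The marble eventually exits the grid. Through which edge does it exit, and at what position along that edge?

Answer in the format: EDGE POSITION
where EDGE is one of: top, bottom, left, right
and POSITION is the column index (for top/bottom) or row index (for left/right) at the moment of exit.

Step 1: enter (7,7), '.' pass, move left to (7,6)
Step 2: enter (7,6), '.' pass, move left to (7,5)
Step 3: enter (7,5), '.' pass, move left to (7,4)
Step 4: enter (7,4), '.' pass, move left to (7,3)
Step 5: enter (7,3), '.' pass, move left to (7,2)
Step 6: enter (7,2), '.' pass, move left to (7,1)
Step 7: enter (7,1), '.' pass, move left to (7,0)
Step 8: enter (7,0), '.' pass, move left to (7,-1)
Step 9: at (7,-1) — EXIT via left edge, pos 7

Answer: left 7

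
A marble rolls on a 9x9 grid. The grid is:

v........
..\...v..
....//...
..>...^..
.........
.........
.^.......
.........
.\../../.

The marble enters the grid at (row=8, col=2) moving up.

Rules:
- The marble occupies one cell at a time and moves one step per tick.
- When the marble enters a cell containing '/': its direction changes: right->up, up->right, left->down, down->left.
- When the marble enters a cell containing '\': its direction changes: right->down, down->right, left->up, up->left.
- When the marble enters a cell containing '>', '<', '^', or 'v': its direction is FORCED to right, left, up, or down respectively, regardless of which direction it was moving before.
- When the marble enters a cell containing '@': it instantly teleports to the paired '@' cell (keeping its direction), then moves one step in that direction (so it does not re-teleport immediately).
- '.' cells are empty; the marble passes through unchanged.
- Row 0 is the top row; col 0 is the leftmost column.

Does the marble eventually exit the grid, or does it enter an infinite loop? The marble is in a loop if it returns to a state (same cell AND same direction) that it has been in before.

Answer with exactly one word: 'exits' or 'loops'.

Answer: loops

Derivation:
Step 1: enter (8,2), '.' pass, move up to (7,2)
Step 2: enter (7,2), '.' pass, move up to (6,2)
Step 3: enter (6,2), '.' pass, move up to (5,2)
Step 4: enter (5,2), '.' pass, move up to (4,2)
Step 5: enter (4,2), '.' pass, move up to (3,2)
Step 6: enter (3,2), '>' forces up->right, move right to (3,3)
Step 7: enter (3,3), '.' pass, move right to (3,4)
Step 8: enter (3,4), '.' pass, move right to (3,5)
Step 9: enter (3,5), '.' pass, move right to (3,6)
Step 10: enter (3,6), '^' forces right->up, move up to (2,6)
Step 11: enter (2,6), '.' pass, move up to (1,6)
Step 12: enter (1,6), 'v' forces up->down, move down to (2,6)
Step 13: enter (2,6), '.' pass, move down to (3,6)
Step 14: enter (3,6), '^' forces down->up, move up to (2,6)
Step 15: at (2,6) dir=up — LOOP DETECTED (seen before)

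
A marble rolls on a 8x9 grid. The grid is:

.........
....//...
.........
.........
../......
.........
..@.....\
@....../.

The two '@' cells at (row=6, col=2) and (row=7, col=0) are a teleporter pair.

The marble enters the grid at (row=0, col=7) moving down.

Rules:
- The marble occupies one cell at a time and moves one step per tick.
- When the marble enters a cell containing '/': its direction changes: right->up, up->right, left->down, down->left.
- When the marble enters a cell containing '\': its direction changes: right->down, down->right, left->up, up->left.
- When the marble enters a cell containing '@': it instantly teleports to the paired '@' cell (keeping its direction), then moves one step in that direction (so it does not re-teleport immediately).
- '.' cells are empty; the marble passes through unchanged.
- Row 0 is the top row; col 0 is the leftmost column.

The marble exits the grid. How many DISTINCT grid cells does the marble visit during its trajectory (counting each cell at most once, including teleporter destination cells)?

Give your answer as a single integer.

Step 1: enter (0,7), '.' pass, move down to (1,7)
Step 2: enter (1,7), '.' pass, move down to (2,7)
Step 3: enter (2,7), '.' pass, move down to (3,7)
Step 4: enter (3,7), '.' pass, move down to (4,7)
Step 5: enter (4,7), '.' pass, move down to (5,7)
Step 6: enter (5,7), '.' pass, move down to (6,7)
Step 7: enter (6,7), '.' pass, move down to (7,7)
Step 8: enter (7,7), '/' deflects down->left, move left to (7,6)
Step 9: enter (7,6), '.' pass, move left to (7,5)
Step 10: enter (7,5), '.' pass, move left to (7,4)
Step 11: enter (7,4), '.' pass, move left to (7,3)
Step 12: enter (7,3), '.' pass, move left to (7,2)
Step 13: enter (7,2), '.' pass, move left to (7,1)
Step 14: enter (7,1), '.' pass, move left to (7,0)
Step 15: enter (7,0), '@' teleport (7,0)->(6,2), also enter (6,2), move left to (6,1)
Step 16: enter (6,1), '.' pass, move left to (6,0)
Step 17: enter (6,0), '.' pass, move left to (6,-1)
Step 18: at (6,-1) — EXIT via left edge, pos 6
Distinct cells visited: 18 (path length 18)

Answer: 18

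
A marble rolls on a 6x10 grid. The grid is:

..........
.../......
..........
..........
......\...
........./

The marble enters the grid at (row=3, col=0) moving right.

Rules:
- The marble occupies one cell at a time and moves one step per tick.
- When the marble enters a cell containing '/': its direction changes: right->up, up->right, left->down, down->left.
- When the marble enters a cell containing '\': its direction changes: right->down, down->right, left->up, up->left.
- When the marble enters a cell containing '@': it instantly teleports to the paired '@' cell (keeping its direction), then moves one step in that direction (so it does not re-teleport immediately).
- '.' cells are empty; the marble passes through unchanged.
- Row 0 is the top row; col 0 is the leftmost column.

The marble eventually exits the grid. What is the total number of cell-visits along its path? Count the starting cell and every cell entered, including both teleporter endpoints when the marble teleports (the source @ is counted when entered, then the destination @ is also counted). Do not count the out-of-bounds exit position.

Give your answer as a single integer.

Step 1: enter (3,0), '.' pass, move right to (3,1)
Step 2: enter (3,1), '.' pass, move right to (3,2)
Step 3: enter (3,2), '.' pass, move right to (3,3)
Step 4: enter (3,3), '.' pass, move right to (3,4)
Step 5: enter (3,4), '.' pass, move right to (3,5)
Step 6: enter (3,5), '.' pass, move right to (3,6)
Step 7: enter (3,6), '.' pass, move right to (3,7)
Step 8: enter (3,7), '.' pass, move right to (3,8)
Step 9: enter (3,8), '.' pass, move right to (3,9)
Step 10: enter (3,9), '.' pass, move right to (3,10)
Step 11: at (3,10) — EXIT via right edge, pos 3
Path length (cell visits): 10

Answer: 10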